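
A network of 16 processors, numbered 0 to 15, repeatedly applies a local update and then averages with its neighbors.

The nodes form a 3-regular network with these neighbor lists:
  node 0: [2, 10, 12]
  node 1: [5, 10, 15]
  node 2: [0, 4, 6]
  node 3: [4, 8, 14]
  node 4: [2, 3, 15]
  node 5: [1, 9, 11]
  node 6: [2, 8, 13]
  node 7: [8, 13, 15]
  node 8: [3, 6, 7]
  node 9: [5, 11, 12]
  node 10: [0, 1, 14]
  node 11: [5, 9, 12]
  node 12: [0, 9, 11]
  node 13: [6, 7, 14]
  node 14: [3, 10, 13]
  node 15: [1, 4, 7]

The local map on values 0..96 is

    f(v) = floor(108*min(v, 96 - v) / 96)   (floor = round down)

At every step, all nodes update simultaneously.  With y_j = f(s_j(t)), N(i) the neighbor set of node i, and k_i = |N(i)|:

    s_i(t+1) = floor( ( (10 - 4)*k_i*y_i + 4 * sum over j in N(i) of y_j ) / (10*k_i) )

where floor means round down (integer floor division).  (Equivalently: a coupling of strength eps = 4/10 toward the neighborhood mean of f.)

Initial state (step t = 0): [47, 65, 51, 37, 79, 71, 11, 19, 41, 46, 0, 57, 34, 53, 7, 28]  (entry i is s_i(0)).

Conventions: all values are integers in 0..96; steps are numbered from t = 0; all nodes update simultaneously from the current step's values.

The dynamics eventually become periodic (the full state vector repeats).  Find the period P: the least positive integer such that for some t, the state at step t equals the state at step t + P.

Answer: 2
Key observation: The state at step 20, [50, 50, 50, 49, 49, 50, 49, 48, 49, 51, 50, 51, 51, 49, 49, 49], reappears at step 22 — and no state repeats earlier — so the cycle the system enters has period 2.

Derivation:
t=0: [47, 65, 51, 37, 79, 71, 11, 19, 41, 46, 0, 57, 34, 53, 7, 28]
t=1: [42, 28, 41, 34, 27, 33, 26, 29, 37, 45, 12, 41, 42, 34, 16, 28]
t=2: [42, 29, 41, 34, 33, 39, 34, 33, 37, 47, 20, 45, 47, 33, 22, 31]
t=3: [44, 32, 43, 36, 37, 43, 39, 37, 39, 50, 26, 49, 51, 35, 27, 34]
t=4: [46, 36, 46, 39, 41, 47, 43, 40, 42, 50, 32, 51, 50, 38, 32, 38]
t=5: [49, 41, 49, 43, 45, 50, 47, 44, 46, 51, 38, 50, 50, 42, 37, 42]
t=6: [50, 46, 51, 47, 49, 50, 51, 48, 50, 50, 43, 50, 51, 47, 42, 47]
t=7: [50, 50, 50, 51, 51, 51, 50, 53, 51, 50, 48, 50, 50, 51, 48, 52]
t=8: [51, 51, 50, 50, 50, 50, 50, 48, 49, 50, 53, 50, 51, 50, 52, 49]
t=9: [49, 50, 50, 50, 51, 50, 51, 53, 52, 50, 48, 50, 50, 51, 49, 51]
t=10: [52, 51, 50, 50, 50, 51, 50, 48, 49, 51, 53, 51, 51, 50, 51, 49]
t=11: [49, 50, 50, 51, 51, 50, 51, 53, 52, 50, 48, 50, 49, 51, 50, 51]
t=12: [52, 51, 50, 50, 50, 51, 50, 48, 49, 51, 52, 51, 51, 49, 51, 49]
t=13: [49, 50, 50, 51, 51, 50, 51, 53, 52, 50, 49, 50, 49, 51, 50, 51]
t=14: [51, 51, 50, 50, 50, 51, 50, 48, 49, 51, 51, 51, 51, 49, 50, 49]
t=15: [50, 50, 50, 51, 51, 50, 51, 53, 52, 50, 50, 50, 50, 52, 51, 51]
t=16: [51, 50, 50, 49, 50, 51, 49, 48, 49, 51, 50, 51, 51, 49, 50, 49]
t=17: [50, 51, 51, 51, 51, 50, 51, 53, 52, 50, 50, 50, 50, 52, 51, 52]
t=18: [50, 50, 50, 49, 49, 50, 49, 48, 49, 51, 50, 51, 51, 49, 50, 49]
t=19: [50, 51, 51, 51, 51, 50, 51, 53, 52, 50, 51, 50, 50, 52, 51, 52]
t=20: [50, 50, 50, 49, 49, 50, 49, 48, 49, 51, 50, 51, 51, 49, 49, 49]
t=21: [50, 51, 51, 52, 51, 50, 51, 53, 52, 50, 51, 50, 50, 52, 51, 52]
t=22: [50, 50, 50, 49, 49, 50, 49, 48, 49, 51, 50, 51, 51, 49, 49, 49]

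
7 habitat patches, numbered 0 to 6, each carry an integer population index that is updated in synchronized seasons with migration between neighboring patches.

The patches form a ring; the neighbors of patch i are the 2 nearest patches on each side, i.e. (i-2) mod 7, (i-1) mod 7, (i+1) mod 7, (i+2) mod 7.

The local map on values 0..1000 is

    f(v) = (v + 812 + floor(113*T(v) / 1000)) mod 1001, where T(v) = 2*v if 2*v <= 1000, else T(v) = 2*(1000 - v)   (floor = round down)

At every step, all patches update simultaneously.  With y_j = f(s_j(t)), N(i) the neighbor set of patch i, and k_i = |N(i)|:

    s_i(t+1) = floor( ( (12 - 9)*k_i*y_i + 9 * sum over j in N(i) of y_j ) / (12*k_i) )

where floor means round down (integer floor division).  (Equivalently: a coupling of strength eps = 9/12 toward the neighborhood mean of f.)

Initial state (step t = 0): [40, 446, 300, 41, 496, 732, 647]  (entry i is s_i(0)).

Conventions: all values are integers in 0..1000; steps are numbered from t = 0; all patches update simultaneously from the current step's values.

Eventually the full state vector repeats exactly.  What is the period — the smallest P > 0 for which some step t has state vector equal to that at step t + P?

Simulating step by step:
t=0: [40, 446, 300, 41, 496, 732, 647]
t=1: [529, 546, 513, 507, 513, 653, 554]
t=2: [467, 447, 440, 457, 459, 468, 468]
t=3: [372, 368, 366, 367, 372, 379, 377]
t=4: [267, 264, 262, 264, 266, 268, 269]
t=5: [136, 135, 134, 135, 136, 137, 137]
t=6: [977, 977, 977, 977, 977, 978, 978]
t=7: [793, 793, 793, 793, 793, 793, 793]
t=8: [650, 650, 650, 650, 650, 650, 650]
t=9: [540, 540, 540, 540, 540, 540, 540]
t=10: [454, 454, 454, 454, 454, 454, 454]
t=11: [367, 367, 367, 367, 367, 367, 367]
t=12: [260, 260, 260, 260, 260, 260, 260]
t=13: [129, 129, 129, 129, 129, 129, 129]
t=14: [970, 970, 970, 970, 970, 970, 970]
t=15: [787, 787, 787, 787, 787, 787, 787]
t=16: [646, 646, 646, 646, 646, 646, 646]
t=17: [537, 537, 537, 537, 537, 537, 537]
t=18: [452, 452, 452, 452, 452, 452, 452]
t=19: [365, 365, 365, 365, 365, 365, 365]
t=20: [258, 258, 258, 258, 258, 258, 258]
t=21: [127, 127, 127, 127, 127, 127, 127]
t=22: [967, 967, 967, 967, 967, 967, 967]
t=23: [785, 785, 785, 785, 785, 785, 785]
t=24: [644, 644, 644, 644, 644, 644, 644]
t=25: [535, 535, 535, 535, 535, 535, 535]
t=26: [451, 451, 451, 451, 451, 451, 451]
t=27: [363, 363, 363, 363, 363, 363, 363]
t=28: [256, 256, 256, 256, 256, 256, 256]
t=29: [124, 124, 124, 124, 124, 124, 124]
t=30: [964, 964, 964, 964, 964, 964, 964]
t=31: [783, 783, 783, 783, 783, 783, 783]
t=32: [643, 643, 643, 643, 643, 643, 643]
t=33: [534, 534, 534, 534, 534, 534, 534]
t=34: [450, 450, 450, 450, 450, 450, 450]
t=35: [362, 362, 362, 362, 362, 362, 362]
t=36: [254, 254, 254, 254, 254, 254, 254]
t=37: [122, 122, 122, 122, 122, 122, 122]
t=38: [961, 961, 961, 961, 961, 961, 961]
t=39: [780, 780, 780, 780, 780, 780, 780]
t=40: [640, 640, 640, 640, 640, 640, 640]
t=41: [532, 532, 532, 532, 532, 532, 532]
t=42: [448, 448, 448, 448, 448, 448, 448]
t=43: [360, 360, 360, 360, 360, 360, 360]
t=44: [252, 252, 252, 252, 252, 252, 252]
t=45: [119, 119, 119, 119, 119, 119, 119]
t=46: [957, 957, 957, 957, 957, 957, 957]
t=47: [777, 777, 777, 777, 777, 777, 777]
t=48: [638, 638, 638, 638, 638, 638, 638]
t=49: [530, 530, 530, 530, 530, 530, 530]
t=50: [447, 447, 447, 447, 447, 447, 447]
t=51: [359, 359, 359, 359, 359, 359, 359]
t=52: [251, 251, 251, 251, 251, 251, 251]
t=53: [118, 118, 118, 118, 118, 118, 118]
t=54: [956, 956, 956, 956, 956, 956, 956]
t=55: [776, 776, 776, 776, 776, 776, 776]
t=56: [637, 637, 637, 637, 637, 637, 637]
t=57: [530, 530, 530, 530, 530, 530, 530]

Answer: 8
Key observation: The state at step 49, [530, 530, 530, 530, 530, 530, 530], reappears at step 57 — and no state repeats earlier — so the cycle the system enters has period 8.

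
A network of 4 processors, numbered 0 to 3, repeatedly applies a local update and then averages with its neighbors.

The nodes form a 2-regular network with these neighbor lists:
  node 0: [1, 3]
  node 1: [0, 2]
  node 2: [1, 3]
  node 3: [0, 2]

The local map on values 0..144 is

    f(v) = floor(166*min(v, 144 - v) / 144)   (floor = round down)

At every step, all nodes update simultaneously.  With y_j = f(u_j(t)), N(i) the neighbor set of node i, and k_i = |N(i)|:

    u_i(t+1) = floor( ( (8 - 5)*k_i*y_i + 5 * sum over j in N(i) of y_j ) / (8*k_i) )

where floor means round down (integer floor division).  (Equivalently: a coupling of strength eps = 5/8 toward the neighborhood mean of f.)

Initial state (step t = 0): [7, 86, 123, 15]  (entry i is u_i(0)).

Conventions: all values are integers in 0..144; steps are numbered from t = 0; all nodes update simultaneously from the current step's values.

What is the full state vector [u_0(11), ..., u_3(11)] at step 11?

Answer: [73, 73, 73, 73]

Derivation:
t=0: [7, 86, 123, 15]
t=1: [28, 34, 34, 16]
t=2: [29, 36, 32, 28]
t=3: [35, 36, 36, 33]
t=4: [39, 40, 40, 39]
t=5: [44, 45, 45, 44]
t=6: [50, 50, 50, 50]
t=7: [57, 57, 57, 57]
t=8: [65, 65, 65, 65]
t=9: [74, 74, 74, 74]
t=10: [80, 80, 80, 80]
t=11: [73, 73, 73, 73]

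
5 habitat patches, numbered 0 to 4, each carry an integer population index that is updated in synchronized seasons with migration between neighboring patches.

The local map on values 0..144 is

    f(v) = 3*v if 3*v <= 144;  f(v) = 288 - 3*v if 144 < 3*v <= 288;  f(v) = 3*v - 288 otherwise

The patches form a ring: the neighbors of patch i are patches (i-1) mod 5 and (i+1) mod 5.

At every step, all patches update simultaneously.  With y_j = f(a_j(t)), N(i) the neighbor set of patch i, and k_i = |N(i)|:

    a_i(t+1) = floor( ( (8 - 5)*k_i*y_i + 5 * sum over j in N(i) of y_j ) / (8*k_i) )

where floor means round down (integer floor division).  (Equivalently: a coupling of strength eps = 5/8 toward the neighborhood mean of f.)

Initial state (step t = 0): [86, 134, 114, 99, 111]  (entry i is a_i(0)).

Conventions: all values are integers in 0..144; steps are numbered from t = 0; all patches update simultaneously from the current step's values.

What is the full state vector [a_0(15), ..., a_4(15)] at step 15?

Simulating step by step:
t=0: [86, 134, 114, 99, 111]
t=1: [60, 69, 58, 34, 29]
t=2: [93, 99, 99, 101, 98]
t=3: [8, 9, 10, 10, 9]
t=4: [25, 27, 29, 29, 27]
t=5: [78, 81, 85, 85, 81]
t=6: [48, 44, 36, 36, 44]
t=7: [136, 128, 115, 115, 128]
t=8: [105, 91, 69, 69, 91]
t=9: [19, 39, 60, 60, 39]
t=10: [94, 95, 110, 110, 95]
t=11: [4, 16, 29, 29, 16]
t=12: [34, 48, 74, 74, 48]
t=13: [128, 106, 90, 90, 106]
t=14: [54, 46, 21, 21, 46]
t=15: [133, 110, 86, 86, 110]

Answer: [133, 110, 86, 86, 110]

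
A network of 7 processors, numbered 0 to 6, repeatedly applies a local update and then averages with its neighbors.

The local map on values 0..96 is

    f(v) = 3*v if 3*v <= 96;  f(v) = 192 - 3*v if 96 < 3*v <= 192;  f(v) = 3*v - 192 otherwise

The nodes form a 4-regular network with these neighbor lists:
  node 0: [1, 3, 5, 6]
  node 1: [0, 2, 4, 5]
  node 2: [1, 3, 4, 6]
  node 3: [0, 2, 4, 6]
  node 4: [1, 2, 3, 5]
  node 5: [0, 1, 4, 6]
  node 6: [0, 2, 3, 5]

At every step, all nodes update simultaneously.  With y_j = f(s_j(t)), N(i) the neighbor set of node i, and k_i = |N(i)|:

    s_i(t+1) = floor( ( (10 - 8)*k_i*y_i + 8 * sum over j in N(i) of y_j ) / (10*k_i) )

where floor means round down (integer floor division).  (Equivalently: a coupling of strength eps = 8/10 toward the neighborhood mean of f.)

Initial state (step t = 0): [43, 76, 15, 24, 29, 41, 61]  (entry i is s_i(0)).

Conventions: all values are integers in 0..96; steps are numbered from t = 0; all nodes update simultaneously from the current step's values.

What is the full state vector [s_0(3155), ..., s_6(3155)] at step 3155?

Simulating step by step:
t=0: [43, 76, 15, 24, 29, 41, 61]
t=1: [49, 60, 49, 55, 61, 52, 51]
t=2: [31, 29, 26, 33, 25, 28, 38]
t=3: [87, 83, 82, 83, 83, 83, 85]
t=4: [60, 58, 57, 60, 56, 60, 60]
t=5: [13, 17, 17, 16, 17, 15, 13]
t=6: [44, 47, 48, 45, 49, 45, 44]
t=7: [57, 52, 52, 54, 51, 54, 56]
t=8: [28, 32, 33, 30, 34, 30, 28]
t=9: [88, 90, 90, 88, 91, 88, 88]
t=10: [73, 76, 76, 75, 76, 75, 73]
t=11: [31, 33, 33, 31, 34, 31, 31]
t=12: [93, 92, 92, 92, 92, 92, 93]
t=13: [85, 84, 84, 85, 84, 85, 85]
t=14: [62, 61, 61, 61, 61, 61, 62]
t=15: [7, 8, 8, 7, 9, 7, 7]
t=16: [21, 23, 23, 22, 23, 22, 21]
t=17: [65, 67, 67, 66, 67, 66, 65]
t=18: [5, 7, 7, 6, 7, 6, 5]
t=19: [17, 19, 19, 18, 19, 18, 17]
t=20: [53, 55, 55, 54, 55, 54, 53]
t=21: [30, 28, 28, 30, 28, 30, 30]
t=22: [88, 86, 86, 87, 86, 87, 88]
t=23: [69, 67, 67, 69, 67, 69, 69]
t=24: [13, 11, 11, 12, 11, 12, 13]
t=25: [36, 34, 34, 36, 34, 36, 36]
t=26: [85, 87, 87, 86, 87, 86, 85]
t=27: [65, 67, 67, 66, 67, 66, 65]

Answer: [36, 34, 34, 36, 34, 36, 36]
Key observation: The state at step 17, [65, 67, 67, 66, 67, 66, 65], reappears at step 27: the system is in a cycle of period 10 from step 17 on.  Therefore the state at step 3155 equals the state at step 17 + ((3155 - 17) mod 10) = 25, which is [36, 34, 34, 36, 34, 36, 36].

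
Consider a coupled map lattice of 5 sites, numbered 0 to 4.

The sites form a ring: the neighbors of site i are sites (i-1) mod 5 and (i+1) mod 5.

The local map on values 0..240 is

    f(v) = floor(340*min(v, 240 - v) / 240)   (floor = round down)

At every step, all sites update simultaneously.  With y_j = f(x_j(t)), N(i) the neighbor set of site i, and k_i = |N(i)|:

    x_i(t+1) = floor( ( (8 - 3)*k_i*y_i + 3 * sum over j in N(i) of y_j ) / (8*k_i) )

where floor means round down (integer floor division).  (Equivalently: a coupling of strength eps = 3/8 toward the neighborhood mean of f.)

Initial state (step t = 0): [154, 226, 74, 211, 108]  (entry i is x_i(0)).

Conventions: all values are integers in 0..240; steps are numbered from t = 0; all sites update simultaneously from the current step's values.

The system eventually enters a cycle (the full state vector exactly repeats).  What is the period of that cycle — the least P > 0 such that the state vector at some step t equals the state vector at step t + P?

Simulating step by step:
t=0: [154, 226, 74, 211, 108]
t=1: [107, 54, 76, 73, 126]
t=2: [138, 95, 100, 114, 148]
t=3: [139, 137, 143, 151, 138]
t=4: [143, 143, 136, 131, 140]
t=5: [137, 138, 146, 150, 142]
t=6: [143, 142, 133, 130, 137]
t=7: [138, 140, 149, 152, 145]
t=8: [141, 139, 129, 126, 134]
t=9: [142, 145, 155, 158, 150]
t=10: [135, 132, 121, 118, 127]
t=11: [151, 154, 165, 165, 159]
t=12: [122, 119, 108, 107, 114]
t=13: [166, 165, 155, 153, 160]
t=14: [106, 108, 117, 120, 113]
t=15: [152, 154, 163, 167, 160]
t=16: [121, 119, 110, 106, 113]
t=17: [166, 165, 156, 152, 159]
t=18: [106, 108, 117, 121, 114]
t=19: [152, 154, 163, 166, 160]
t=20: [121, 119, 110, 106, 113]

Answer: 4
Key observation: The state at step 16, [121, 119, 110, 106, 113], reappears at step 20 — and no state repeats earlier — so the cycle the system enters has period 4.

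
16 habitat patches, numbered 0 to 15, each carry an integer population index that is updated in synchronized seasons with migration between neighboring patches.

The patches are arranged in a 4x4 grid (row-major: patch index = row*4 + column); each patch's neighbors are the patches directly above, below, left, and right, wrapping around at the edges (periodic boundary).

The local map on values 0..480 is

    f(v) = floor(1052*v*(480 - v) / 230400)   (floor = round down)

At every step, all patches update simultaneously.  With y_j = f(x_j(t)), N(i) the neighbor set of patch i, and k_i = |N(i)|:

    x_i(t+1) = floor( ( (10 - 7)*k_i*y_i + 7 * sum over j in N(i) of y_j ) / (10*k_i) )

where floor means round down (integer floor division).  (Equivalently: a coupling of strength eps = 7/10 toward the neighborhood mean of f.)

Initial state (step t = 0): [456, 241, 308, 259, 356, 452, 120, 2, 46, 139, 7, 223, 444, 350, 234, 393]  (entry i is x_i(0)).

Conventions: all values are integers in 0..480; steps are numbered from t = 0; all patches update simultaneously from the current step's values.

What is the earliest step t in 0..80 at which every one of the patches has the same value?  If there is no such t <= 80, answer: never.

Simulating step by step:
t=0: [456, 241, 308, 259, 356, 452, 120, 2, 46, 139, 7, 223, 444, 350, 234, 393]  (not all equal)
t=1: [154, 175, 244, 157, 95, 170, 114, 162, 158, 129, 168, 124, 109, 204, 186, 196]  (not all equal)
t=2: [213, 245, 238, 240, 213, 213, 227, 208, 202, 231, 219, 228, 225, 231, 251, 227]  (not all equal)
t=3: [260, 260, 262, 261, 258, 260, 260, 260, 259, 260, 261, 259, 260, 261, 261, 262]  (not all equal)
t=4: [260, 260, 260, 260, 261, 261, 260, 260, 261, 260, 260, 260, 260, 260, 260, 260]  (not all equal)
t=5: [260, 260, 261, 261, 260, 260, 260, 260, 260, 260, 261, 260, 260, 261, 261, 261]  (not all equal)
t=6: [260, 260, 260, 260, 261, 261, 260, 260, 261, 260, 260, 260, 260, 260, 260, 260]  (not all equal)

Answer: never
Key observation: The state at step 4 reappears at step 6 — the system is in a cycle of period 2 from step 4 on.  No step 0..6 is synchronized, and the cycle repeats forever, so no step up to 80 (or ever) has all patches equal.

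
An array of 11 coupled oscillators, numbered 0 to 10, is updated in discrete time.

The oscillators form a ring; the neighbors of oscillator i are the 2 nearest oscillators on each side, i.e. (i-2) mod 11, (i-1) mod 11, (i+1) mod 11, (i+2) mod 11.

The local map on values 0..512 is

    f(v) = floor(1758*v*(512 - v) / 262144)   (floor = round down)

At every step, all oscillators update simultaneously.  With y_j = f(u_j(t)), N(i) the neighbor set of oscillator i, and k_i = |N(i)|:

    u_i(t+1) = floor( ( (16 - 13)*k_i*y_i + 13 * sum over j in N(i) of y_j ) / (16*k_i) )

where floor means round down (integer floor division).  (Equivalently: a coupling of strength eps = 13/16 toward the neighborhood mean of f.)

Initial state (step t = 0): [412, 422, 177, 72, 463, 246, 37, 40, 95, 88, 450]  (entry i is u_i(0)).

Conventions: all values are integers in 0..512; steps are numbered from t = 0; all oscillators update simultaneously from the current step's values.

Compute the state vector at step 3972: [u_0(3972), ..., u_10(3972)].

Answer: [434, 434, 434, 434, 434, 434, 434, 434, 434, 434, 434]
Key observation: The state at step 10, [433, 433, 433, 433, 433, 433, 433, 433, 433, 433, 433], reappears at step 14: the system is in a cycle of period 4 from step 10 on.  Therefore the state at step 3972 equals the state at step 10 + ((3972 - 10) mod 4) = 12, which is [434, 434, 434, 434, 434, 434, 434, 434, 434, 434, 434].

Derivation:
t=0: [412, 422, 177, 72, 463, 246, 37, 40, 95, 88, 450]
t=1: [272, 265, 256, 291, 264, 205, 221, 240, 187, 220, 247]
t=2: [436, 436, 436, 433, 432, 432, 427, 425, 428, 429, 429]
t=3: [228, 226, 225, 226, 231, 236, 238, 239, 241, 237, 232]
t=4: [434, 433, 433, 434, 434, 435, 436, 436, 436, 435, 435]
t=5: [226, 227, 227, 227, 225, 224, 223, 222, 222, 223, 225]
t=6: [432, 433, 433, 432, 432, 432, 431, 431, 431, 432, 432]
t=7: [230, 230, 230, 230, 231, 232, 232, 232, 232, 232, 231]
t=8: [434, 434, 434, 434, 434, 434, 435, 435, 435, 434, 434]
t=9: [227, 227, 227, 227, 226, 225, 225, 225, 225, 225, 226]
t=10: [433, 433, 433, 433, 433, 433, 433, 433, 433, 433, 433]
t=11: [229, 229, 229, 229, 229, 229, 229, 229, 229, 229, 229]
t=12: [434, 434, 434, 434, 434, 434, 434, 434, 434, 434, 434]
t=13: [227, 227, 227, 227, 227, 227, 227, 227, 227, 227, 227]
t=14: [433, 433, 433, 433, 433, 433, 433, 433, 433, 433, 433]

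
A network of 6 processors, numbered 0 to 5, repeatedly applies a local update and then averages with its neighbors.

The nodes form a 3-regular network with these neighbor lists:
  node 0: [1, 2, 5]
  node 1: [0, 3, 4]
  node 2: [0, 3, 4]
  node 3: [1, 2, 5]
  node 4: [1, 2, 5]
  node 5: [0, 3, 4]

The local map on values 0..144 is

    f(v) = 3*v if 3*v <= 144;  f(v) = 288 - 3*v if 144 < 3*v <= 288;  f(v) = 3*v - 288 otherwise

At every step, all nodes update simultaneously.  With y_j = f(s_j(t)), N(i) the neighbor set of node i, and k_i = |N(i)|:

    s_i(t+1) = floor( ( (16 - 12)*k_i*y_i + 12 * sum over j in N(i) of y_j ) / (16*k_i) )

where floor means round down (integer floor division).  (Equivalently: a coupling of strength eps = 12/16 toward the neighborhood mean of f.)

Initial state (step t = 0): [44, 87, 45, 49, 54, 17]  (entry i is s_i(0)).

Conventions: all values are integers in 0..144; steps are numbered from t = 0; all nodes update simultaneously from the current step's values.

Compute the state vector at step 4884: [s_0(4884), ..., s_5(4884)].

Simulating step by step:
t=0: [44, 87, 45, 49, 54, 17]
t=1: [86, 106, 133, 88, 84, 112]
t=2: [54, 30, 50, 53, 56, 34]
t=3: [114, 116, 128, 114, 112, 119]
t=4: [69, 54, 63, 69, 68, 56]
t=5: [106, 93, 86, 106, 107, 91]
t=6: [21, 25, 30, 21, 21, 27]
t=7: [77, 66, 69, 77, 77, 67]
t=8: [78, 65, 63, 78, 78, 64]
t=9: [85, 63, 65, 85, 85, 64]
t=10: [80, 49, 48, 80, 80, 48]
t=11: [119, 71, 72, 119, 119, 72]
t=12: [72, 70, 69, 72, 72, 69]
t=13: [78, 73, 74, 78, 78, 74]
t=14: [63, 57, 57, 63, 63, 57]
t=15: [112, 103, 103, 112, 112, 103]
t=16: [27, 41, 41, 27, 27, 41]
t=17: [112, 91, 91, 112, 112, 91]
t=18: [23, 39, 39, 23, 23, 39]
t=19: [105, 81, 81, 105, 105, 81]
t=20: [40, 31, 31, 40, 40, 31]
t=21: [99, 113, 113, 99, 99, 113]
t=22: [40, 19, 19, 40, 40, 19]
t=23: [72, 104, 104, 72, 72, 104]
t=24: [36, 60, 60, 36, 36, 60]
t=25: [108, 108, 108, 108, 108, 108]
t=26: [36, 36, 36, 36, 36, 36]
t=27: [108, 108, 108, 108, 108, 108]

Answer: [36, 36, 36, 36, 36, 36]
Key observation: The state at step 25, [108, 108, 108, 108, 108, 108], reappears at step 27: the system is in a cycle of period 2 from step 25 on.  Therefore the state at step 4884 equals the state at step 25 + ((4884 - 25) mod 2) = 26, which is [36, 36, 36, 36, 36, 36].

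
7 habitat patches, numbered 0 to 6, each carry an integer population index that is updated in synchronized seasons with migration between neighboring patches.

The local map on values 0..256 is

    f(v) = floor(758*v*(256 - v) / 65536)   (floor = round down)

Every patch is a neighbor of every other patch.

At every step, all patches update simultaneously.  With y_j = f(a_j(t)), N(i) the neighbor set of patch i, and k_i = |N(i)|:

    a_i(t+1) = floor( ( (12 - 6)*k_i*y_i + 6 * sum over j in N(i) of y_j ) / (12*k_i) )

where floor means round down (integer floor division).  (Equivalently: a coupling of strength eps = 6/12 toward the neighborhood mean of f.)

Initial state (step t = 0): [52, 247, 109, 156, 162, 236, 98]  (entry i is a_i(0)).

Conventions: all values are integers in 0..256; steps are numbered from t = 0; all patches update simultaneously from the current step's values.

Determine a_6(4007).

Answer: a_6(4007) = 162
Key observation: The state at step 12, [176, 176, 176, 176, 176, 176, 176], reappears at step 14: the system is in a cycle of period 2 from step 12 on.  Therefore the state at step 4007 equals the state at step 12 + ((4007 - 12) mod 2) = 13, which is [162, 162, 162, 162, 162, 162, 162].

Derivation:
t=0: [52, 247, 109, 156, 162, 236, 98]
t=1: [127, 87, 153, 151, 150, 99, 151]
t=2: [184, 176, 181, 182, 182, 180, 182]
t=3: [155, 158, 156, 155, 155, 157, 155]
t=4: [180, 179, 180, 180, 180, 179, 180]
t=5: [158, 158, 158, 158, 158, 158, 158]
t=6: [179, 179, 179, 179, 179, 179, 179]
t=7: [159, 159, 159, 159, 159, 159, 159]
t=8: [178, 178, 178, 178, 178, 178, 178]
t=9: [160, 160, 160, 160, 160, 160, 160]
t=10: [177, 177, 177, 177, 177, 177, 177]
t=11: [161, 161, 161, 161, 161, 161, 161]
t=12: [176, 176, 176, 176, 176, 176, 176]
t=13: [162, 162, 162, 162, 162, 162, 162]
t=14: [176, 176, 176, 176, 176, 176, 176]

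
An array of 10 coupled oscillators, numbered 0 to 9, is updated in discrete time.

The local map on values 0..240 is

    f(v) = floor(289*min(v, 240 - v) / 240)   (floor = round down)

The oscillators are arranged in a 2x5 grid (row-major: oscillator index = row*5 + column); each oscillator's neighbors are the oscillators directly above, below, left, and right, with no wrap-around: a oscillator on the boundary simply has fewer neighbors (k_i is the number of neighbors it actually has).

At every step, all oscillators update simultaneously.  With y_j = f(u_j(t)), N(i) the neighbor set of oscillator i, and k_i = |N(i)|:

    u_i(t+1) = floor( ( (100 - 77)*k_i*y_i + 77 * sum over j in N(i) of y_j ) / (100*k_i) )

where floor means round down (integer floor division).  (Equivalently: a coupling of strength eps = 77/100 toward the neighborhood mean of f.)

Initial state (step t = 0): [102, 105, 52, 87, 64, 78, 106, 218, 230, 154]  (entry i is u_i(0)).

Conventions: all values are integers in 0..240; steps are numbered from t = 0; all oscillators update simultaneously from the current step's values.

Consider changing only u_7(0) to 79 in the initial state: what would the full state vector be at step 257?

Answer: [116, 116, 116, 116, 116, 116, 116, 116, 116, 116]
Key observation: The state at step 20, [143, 143, 143, 143, 143, 143, 143, 143, 143, 143], reappears at step 24: the system is in a cycle of period 4 from step 20 on.  Therefore the state at step 257 equals the state at step 20 + ((257 - 20) mod 4) = 21, which is [116, 116, 116, 116, 116, 116, 116, 116, 116, 116].

Derivation:
t=0: [102, 105, 52, 87, 64, 78, 106, 79, 230, 154]
t=1: [112, 108, 97, 62, 97, 117, 109, 73, 80, 57]
t=2: [134, 127, 101, 101, 81, 134, 121, 108, 80, 97]
t=3: [130, 131, 127, 108, 113, 133, 133, 122, 116, 100]
t=4: [130, 131, 134, 135, 127, 129, 132, 136, 132, 133]
t=5: [132, 129, 127, 129, 129, 131, 129, 128, 127, 131]
t=6: [131, 133, 133, 134, 132, 131, 132, 134, 133, 133]
t=7: [129, 129, 127, 128, 128, 130, 128, 128, 127, 128]
t=8: [132, 134, 134, 135, 134, 133, 133, 135, 134, 134]
t=9: [128, 128, 126, 126, 126, 128, 127, 127, 126, 127]
t=10: [134, 135, 135, 137, 136, 134, 134, 136, 136, 136]
t=11: [126, 126, 125, 125, 124, 127, 126, 125, 124, 125]
t=12: [136, 137, 137, 138, 138, 136, 137, 138, 138, 138]
t=13: [124, 124, 122, 122, 122, 124, 123, 123, 122, 122]
t=14: [139, 140, 140, 142, 142, 139, 139, 141, 141, 142]
t=15: [120, 120, 119, 118, 118, 121, 120, 119, 118, 118]
t=16: [143, 143, 143, 142, 142, 143, 143, 143, 142, 142]
t=17: [116, 116, 116, 117, 118, 116, 116, 116, 117, 118]
t=18: [139, 139, 139, 140, 141, 139, 139, 139, 140, 141]
t=19: [121, 121, 120, 120, 119, 121, 121, 120, 120, 119]
t=20: [143, 143, 143, 143, 143, 143, 143, 143, 143, 143]
t=21: [116, 116, 116, 116, 116, 116, 116, 116, 116, 116]
t=22: [139, 139, 139, 139, 139, 139, 139, 139, 139, 139]
t=23: [121, 121, 121, 121, 121, 121, 121, 121, 121, 121]
t=24: [143, 143, 143, 143, 143, 143, 143, 143, 143, 143]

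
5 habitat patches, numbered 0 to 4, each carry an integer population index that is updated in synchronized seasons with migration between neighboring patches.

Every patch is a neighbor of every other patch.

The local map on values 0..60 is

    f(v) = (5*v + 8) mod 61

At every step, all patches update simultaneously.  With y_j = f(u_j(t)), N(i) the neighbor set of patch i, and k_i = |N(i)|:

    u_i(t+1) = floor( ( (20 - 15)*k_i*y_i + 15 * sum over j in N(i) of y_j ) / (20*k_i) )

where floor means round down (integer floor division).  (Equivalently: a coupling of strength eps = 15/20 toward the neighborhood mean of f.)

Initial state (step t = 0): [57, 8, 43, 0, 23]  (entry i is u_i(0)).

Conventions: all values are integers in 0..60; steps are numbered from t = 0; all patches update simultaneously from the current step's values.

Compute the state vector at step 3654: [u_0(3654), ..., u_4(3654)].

Answer: [29, 29, 29, 28, 28]
Key observation: The state at step 2, [29, 29, 29, 28, 28], reappears at step 3: the system is in a cycle of period 1 from step 2 on.  Therefore the state at step 3654 equals the state at step 2 + ((3654 - 2) mod 1) = 2, which is [29, 29, 29, 28, 28].

Derivation:
t=0: [57, 8, 43, 0, 23]
t=1: [30, 30, 29, 27, 27]
t=2: [29, 29, 29, 28, 28]
t=3: [29, 29, 29, 28, 28]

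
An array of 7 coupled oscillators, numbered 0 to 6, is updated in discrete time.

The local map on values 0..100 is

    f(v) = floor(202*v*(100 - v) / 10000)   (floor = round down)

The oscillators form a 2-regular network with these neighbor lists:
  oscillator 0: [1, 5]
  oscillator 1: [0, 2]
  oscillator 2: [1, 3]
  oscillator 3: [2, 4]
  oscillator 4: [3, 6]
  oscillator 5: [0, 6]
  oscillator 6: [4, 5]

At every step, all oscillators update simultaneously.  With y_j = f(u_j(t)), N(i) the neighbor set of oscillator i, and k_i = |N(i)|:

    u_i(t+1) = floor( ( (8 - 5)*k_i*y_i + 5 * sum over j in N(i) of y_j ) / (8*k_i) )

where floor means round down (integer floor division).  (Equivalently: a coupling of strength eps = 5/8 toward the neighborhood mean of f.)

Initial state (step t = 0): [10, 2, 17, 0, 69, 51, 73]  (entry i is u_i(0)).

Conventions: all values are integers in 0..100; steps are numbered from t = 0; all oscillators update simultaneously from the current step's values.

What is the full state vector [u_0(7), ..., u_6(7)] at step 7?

Simulating step by step:
t=0: [10, 2, 17, 0, 69, 51, 73]
t=1: [23, 15, 11, 22, 28, 36, 43]
t=2: [35, 26, 25, 31, 40, 43, 45]
t=3: [44, 39, 39, 42, 46, 47, 48]
t=4: [49, 48, 48, 49, 49, 49, 50]
t=5: [50, 50, 50, 50, 50, 50, 50]
t=6: [50, 50, 50, 50, 50, 50, 50]
t=7: [50, 50, 50, 50, 50, 50, 50]

Answer: [50, 50, 50, 50, 50, 50, 50]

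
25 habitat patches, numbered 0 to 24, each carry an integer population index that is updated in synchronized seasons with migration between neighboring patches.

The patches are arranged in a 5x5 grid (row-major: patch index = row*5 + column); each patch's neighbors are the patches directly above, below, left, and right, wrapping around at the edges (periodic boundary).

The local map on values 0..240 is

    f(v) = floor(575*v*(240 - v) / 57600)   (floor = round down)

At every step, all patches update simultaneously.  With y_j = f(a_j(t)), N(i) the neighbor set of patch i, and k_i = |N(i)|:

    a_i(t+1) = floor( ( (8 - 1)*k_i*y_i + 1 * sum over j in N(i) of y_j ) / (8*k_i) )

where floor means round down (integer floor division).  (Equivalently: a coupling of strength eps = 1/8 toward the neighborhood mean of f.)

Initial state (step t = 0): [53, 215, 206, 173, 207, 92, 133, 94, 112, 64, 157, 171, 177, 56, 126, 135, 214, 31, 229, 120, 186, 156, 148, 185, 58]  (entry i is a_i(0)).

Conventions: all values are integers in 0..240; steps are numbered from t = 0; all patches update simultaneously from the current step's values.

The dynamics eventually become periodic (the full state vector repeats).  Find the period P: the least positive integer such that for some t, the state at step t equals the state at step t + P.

Simulating step by step:
t=0: [53, 215, 206, 173, 207, 92, 133, 94, 112, 64, 157, 171, 177, 56, 126, 135, 214, 31, 229, 120, 186, 156, 148, 185, 58]
t=1: [96, 60, 74, 112, 72, 133, 138, 134, 139, 113, 130, 116, 110, 102, 140, 136, 62, 66, 34, 138, 102, 124, 129, 100, 104]
t=2: [136, 110, 123, 141, 122, 141, 139, 140, 140, 142, 141, 141, 141, 137, 139, 140, 113, 114, 77, 137, 140, 140, 140, 137, 140]
t=3: [140, 141, 142, 139, 142, 139, 139, 139, 139, 138, 139, 139, 139, 139, 139, 139, 142, 142, 126, 139, 139, 139, 139, 139, 139]
t=4: [139, 139, 138, 139, 138, 139, 139, 139, 140, 139, 140, 139, 139, 140, 140, 139, 138, 138, 142, 140, 139, 139, 139, 140, 139]
t=5: [140, 140, 140, 139, 140, 139, 140, 139, 139, 139, 139, 139, 139, 139, 139, 139, 140, 139, 138, 139, 140, 140, 139, 139, 139]
t=6: [139, 139, 139, 139, 139, 139, 139, 139, 140, 139, 140, 139, 140, 140, 140, 139, 139, 139, 140, 140, 139, 139, 139, 140, 139]
t=7: [140, 140, 140, 139, 140, 139, 140, 139, 139, 139, 139, 139, 139, 139, 139, 139, 140, 139, 139, 139, 140, 140, 139, 139, 139]
t=8: [139, 139, 139, 139, 139, 139, 139, 139, 140, 139, 140, 139, 140, 140, 140, 139, 139, 139, 140, 140, 139, 139, 139, 140, 139]

Answer: 2
Key observation: The state at step 6, [139, 139, 139, 139, 139, 139, 139, 139, 140, 139, 140, 139, 140, 140, 140, 139, 139, 139, 140, 140, 139, 139, 139, 140, 139], reappears at step 8 — and no state repeats earlier — so the cycle the system enters has period 2.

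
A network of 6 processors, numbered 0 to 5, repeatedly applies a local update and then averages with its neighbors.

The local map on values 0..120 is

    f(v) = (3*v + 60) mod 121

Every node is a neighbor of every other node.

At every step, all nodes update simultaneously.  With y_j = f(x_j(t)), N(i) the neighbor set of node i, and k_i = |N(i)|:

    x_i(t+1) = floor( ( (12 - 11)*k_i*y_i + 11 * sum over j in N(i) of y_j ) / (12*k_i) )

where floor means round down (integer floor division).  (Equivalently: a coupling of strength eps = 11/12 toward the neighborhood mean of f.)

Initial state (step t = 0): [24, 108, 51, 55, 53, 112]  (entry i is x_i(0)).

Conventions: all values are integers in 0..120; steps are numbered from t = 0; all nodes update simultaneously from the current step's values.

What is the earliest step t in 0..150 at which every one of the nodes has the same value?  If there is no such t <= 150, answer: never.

Simulating step by step:
t=0: [24, 108, 51, 55, 53, 112]  (not all equal)
t=1: [64, 63, 56, 55, 56, 62]  (not all equal)
t=2: [61, 61, 51, 51, 51, 61]  (not all equal)
t=3: [51, 51, 41, 41, 41, 51]  (not all equal)
t=4: [75, 75, 78, 78, 78, 75]  (not all equal)
t=5: [47, 47, 47, 47, 47, 47]  (all equal)

Answer: 5
Key observation: Synchronization is absorbing here: once all nodes are equal they stay equal, and step 5 is the first all-equal step.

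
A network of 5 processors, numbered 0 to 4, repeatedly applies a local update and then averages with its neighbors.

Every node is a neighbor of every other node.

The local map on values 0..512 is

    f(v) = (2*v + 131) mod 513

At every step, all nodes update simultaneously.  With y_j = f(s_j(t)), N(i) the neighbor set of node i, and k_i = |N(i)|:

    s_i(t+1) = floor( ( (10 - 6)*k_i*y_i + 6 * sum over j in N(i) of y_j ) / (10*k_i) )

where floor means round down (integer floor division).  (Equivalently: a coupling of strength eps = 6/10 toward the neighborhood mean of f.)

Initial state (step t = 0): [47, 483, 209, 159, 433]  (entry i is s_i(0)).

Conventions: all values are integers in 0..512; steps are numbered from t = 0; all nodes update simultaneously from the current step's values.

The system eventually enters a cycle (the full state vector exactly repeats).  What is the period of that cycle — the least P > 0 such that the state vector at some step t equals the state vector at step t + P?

Simulating step by step:
t=0: [47, 483, 209, 159, 433]
t=1: [246, 207, 198, 302, 310]
t=2: [119, 100, 95, 147, 151]
t=3: [374, 364, 362, 388, 390]
t=4: [368, 363, 362, 375, 376]
t=5: [355, 352, 352, 358, 359]
t=6: [328, 326, 326, 329, 330]
t=7: [273, 272, 272, 274, 274]
t=8: [164, 163, 163, 164, 164]
t=9: [458, 457, 457, 458, 458]
t=10: [20, 19, 19, 20, 20]
t=11: [170, 169, 169, 170, 170]
t=12: [470, 469, 469, 470, 470]
t=13: [44, 43, 43, 44, 44]
t=14: [218, 217, 217, 218, 218]
t=15: [53, 52, 52, 53, 53]
t=16: [236, 235, 235, 236, 236]
t=17: [89, 88, 88, 89, 89]
t=18: [308, 307, 307, 308, 308]
t=19: [233, 232, 232, 233, 233]
t=20: [83, 82, 82, 83, 83]
t=21: [296, 295, 295, 296, 296]
t=22: [209, 208, 208, 209, 209]
t=23: [35, 34, 34, 35, 35]
t=24: [200, 199, 199, 200, 200]
t=25: [17, 16, 16, 17, 17]
t=26: [164, 163, 163, 164, 164]

Answer: 18
Key observation: The state at step 8, [164, 163, 163, 164, 164], reappears at step 26 — and no state repeats earlier — so the cycle the system enters has period 18.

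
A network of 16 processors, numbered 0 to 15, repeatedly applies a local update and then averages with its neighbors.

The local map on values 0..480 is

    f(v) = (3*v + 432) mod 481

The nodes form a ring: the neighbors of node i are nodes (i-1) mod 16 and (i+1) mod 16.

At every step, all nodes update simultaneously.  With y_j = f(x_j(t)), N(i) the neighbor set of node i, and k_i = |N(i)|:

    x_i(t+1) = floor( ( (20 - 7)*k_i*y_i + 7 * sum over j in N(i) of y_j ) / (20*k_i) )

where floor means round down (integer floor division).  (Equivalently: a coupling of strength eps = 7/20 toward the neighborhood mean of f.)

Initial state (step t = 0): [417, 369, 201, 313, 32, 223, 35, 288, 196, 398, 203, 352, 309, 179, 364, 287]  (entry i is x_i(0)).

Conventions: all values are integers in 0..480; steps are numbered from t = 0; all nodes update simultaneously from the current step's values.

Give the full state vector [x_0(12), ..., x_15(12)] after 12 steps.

Answer: [390, 465, 429, 301, 308, 278, 240, 158, 372, 429, 330, 300, 159, 383, 382, 171]

Derivation:
t=0: [417, 369, 201, 313, 32, 223, 35, 288, 196, 398, 203, 352, 309, 179, 364, 287]
t=1: [230, 117, 135, 286, 126, 108, 119, 237, 128, 142, 91, 112, 267, 88, 111, 271]
t=2: [206, 286, 341, 333, 319, 290, 280, 230, 315, 342, 261, 273, 264, 236, 271, 261]
t=3: [158, 230, 147, 381, 419, 349, 289, 230, 300, 126, 217, 277, 252, 211, 259, 229]
t=4: [331, 246, 305, 197, 189, 125, 253, 227, 326, 299, 188, 256, 217, 149, 206, 219]
t=5: [359, 283, 297, 113, 91, 258, 232, 216, 381, 322, 127, 181, 189, 295, 149, 178]
t=6: [99, 282, 341, 290, 239, 226, 171, 128, 182, 364, 294, 73, 88, 306, 321, 83]
t=7: [251, 250, 122, 255, 206, 210, 386, 301, 83, 117, 272, 209, 237, 365, 384, 249]
t=8: [221, 237, 285, 223, 115, 106, 178, 303, 248, 281, 255, 144, 149, 110, 144, 204]
t=9: [132, 197, 267, 199, 263, 227, 116, 284, 260, 282, 274, 359, 374, 319, 312, 143]
t=10: [302, 147, 198, 136, 206, 195, 277, 305, 274, 300, 256, 113, 158, 368, 405, 378]
t=11: [334, 331, 173, 259, 129, 103, 272, 354, 321, 333, 270, 304, 343, 170, 170, 181]
t=12: [390, 465, 429, 301, 308, 278, 240, 158, 372, 429, 330, 300, 159, 383, 382, 171]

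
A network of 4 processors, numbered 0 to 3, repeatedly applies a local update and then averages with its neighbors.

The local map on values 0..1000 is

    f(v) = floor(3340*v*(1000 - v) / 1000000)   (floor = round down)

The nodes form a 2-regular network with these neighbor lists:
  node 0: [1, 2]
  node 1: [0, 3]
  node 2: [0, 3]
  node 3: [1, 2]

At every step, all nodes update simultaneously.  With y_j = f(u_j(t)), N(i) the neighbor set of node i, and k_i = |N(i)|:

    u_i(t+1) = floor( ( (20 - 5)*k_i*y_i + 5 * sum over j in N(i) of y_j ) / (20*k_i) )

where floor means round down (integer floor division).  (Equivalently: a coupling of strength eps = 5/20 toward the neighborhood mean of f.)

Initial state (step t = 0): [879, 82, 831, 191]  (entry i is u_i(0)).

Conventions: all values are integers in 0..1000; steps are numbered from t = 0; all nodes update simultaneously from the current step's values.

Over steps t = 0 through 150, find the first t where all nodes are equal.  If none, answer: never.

Answer: 10
Key observation: Synchronization is absorbing here: once all nodes are equal they stay equal, and step 10 is the first all-equal step.

Derivation:
t=0: [879, 82, 831, 191]  (not all equal)
t=1: [356, 297, 460, 477]  (not all equal)
t=2: [764, 722, 821, 815]  (not all equal)
t=3: [596, 640, 505, 522]  (not all equal)
t=4: [803, 781, 830, 825]  (not all equal)
t=5: [526, 554, 479, 491]  (not all equal)
t=6: [831, 827, 833, 832]  (not all equal)
t=7: [469, 474, 464, 467]  (not all equal)
t=8: [831, 831, 830, 831]  (not all equal)
t=9: [469, 469, 470, 469]  (not all equal)
t=10: [831, 831, 831, 831]  (all equal)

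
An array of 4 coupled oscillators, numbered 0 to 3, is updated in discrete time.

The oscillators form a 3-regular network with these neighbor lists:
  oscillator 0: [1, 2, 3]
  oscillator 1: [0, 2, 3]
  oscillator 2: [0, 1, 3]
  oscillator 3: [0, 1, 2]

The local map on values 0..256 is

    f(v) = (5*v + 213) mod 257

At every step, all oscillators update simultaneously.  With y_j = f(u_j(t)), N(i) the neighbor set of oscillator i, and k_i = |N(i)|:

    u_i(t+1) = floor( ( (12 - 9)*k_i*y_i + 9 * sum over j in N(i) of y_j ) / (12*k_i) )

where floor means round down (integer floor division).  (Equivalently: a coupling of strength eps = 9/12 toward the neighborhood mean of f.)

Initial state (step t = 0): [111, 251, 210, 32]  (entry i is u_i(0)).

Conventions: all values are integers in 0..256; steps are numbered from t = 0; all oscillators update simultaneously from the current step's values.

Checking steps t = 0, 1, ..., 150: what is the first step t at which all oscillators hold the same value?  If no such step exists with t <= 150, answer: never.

Simulating step by step:
t=0: [111, 251, 210, 32]  (not all equal)
t=1: [197, 197, 197, 197]  (all equal)

Answer: 1
Key observation: Synchronization is absorbing here: once all oscillators are equal they stay equal, and step 1 is the first all-equal step.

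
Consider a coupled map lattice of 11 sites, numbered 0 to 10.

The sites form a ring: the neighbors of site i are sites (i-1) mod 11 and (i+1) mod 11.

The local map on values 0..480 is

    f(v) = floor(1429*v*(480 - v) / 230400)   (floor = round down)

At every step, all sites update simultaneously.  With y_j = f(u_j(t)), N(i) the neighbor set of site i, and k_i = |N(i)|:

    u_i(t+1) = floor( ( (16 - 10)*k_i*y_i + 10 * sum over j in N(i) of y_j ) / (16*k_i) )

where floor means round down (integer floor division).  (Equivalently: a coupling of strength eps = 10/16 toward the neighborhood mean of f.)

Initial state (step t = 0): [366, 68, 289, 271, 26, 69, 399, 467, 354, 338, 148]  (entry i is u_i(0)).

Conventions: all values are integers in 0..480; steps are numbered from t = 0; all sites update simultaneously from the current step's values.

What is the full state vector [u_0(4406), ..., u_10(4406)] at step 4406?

Simulating step by step:
t=0: [366, 68, 289, 271, 26, 69, 399, 467, 354, 338, 148]
t=1: [245, 252, 292, 261, 191, 150, 141, 162, 207, 292, 287]
t=2: [352, 351, 349, 345, 334, 314, 306, 321, 337, 344, 346]
t=3: [281, 280, 283, 290, 304, 318, 323, 314, 301, 291, 285]
t=4: [345, 346, 344, 339, 330, 321, 318, 323, 332, 339, 343]
t=5: [288, 288, 290, 297, 306, 314, 316, 312, 304, 296, 291]
t=6: [341, 341, 340, 336, 330, 324, 322, 325, 331, 336, 340]
t=7: [293, 293, 295, 300, 306, 311, 313, 310, 305, 300, 295]
t=8: [338, 338, 337, 334, 329, 326, 324, 326, 330, 334, 337]
t=9: [297, 297, 298, 302, 307, 310, 311, 310, 306, 302, 298]
t=10: [336, 336, 335, 332, 329, 326, 325, 326, 329, 333, 335]
t=11: [300, 300, 301, 304, 307, 310, 311, 310, 307, 303, 301]
t=12: [334, 334, 333, 331, 328, 326, 325, 326, 329, 331, 333]
t=13: [302, 302, 303, 305, 308, 310, 311, 310, 308, 305, 303]
t=14: [332, 332, 332, 330, 328, 326, 325, 326, 328, 330, 332]
t=15: [304, 304, 304, 306, 309, 310, 311, 310, 309, 306, 304]
t=16: [331, 331, 330, 329, 327, 326, 325, 326, 327, 329, 330]
t=17: [305, 305, 306, 308, 309, 311, 311, 311, 309, 308, 306]
t=18: [330, 330, 329, 328, 326, 325, 325, 325, 326, 328, 329]
t=19: [307, 307, 308, 309, 310, 311, 312, 311, 310, 309, 308]
t=20: [328, 328, 328, 327, 326, 325, 325, 325, 326, 327, 328]
t=21: [309, 309, 309, 310, 311, 311, 312, 311, 311, 310, 309]
t=22: [327, 327, 326, 326, 325, 325, 325, 325, 325, 326, 326]
t=23: [310, 310, 310, 311, 311, 312, 312, 312, 311, 311, 310]
t=24: [326, 326, 325, 325, 325, 325, 325, 325, 325, 325, 325]
t=25: [311, 311, 311, 312, 312, 312, 312, 312, 312, 312, 311]
t=26: [325, 325, 325, 325, 325, 325, 325, 325, 325, 325, 325]
t=27: [312, 312, 312, 312, 312, 312, 312, 312, 312, 312, 312]
t=28: [325, 325, 325, 325, 325, 325, 325, 325, 325, 325, 325]

Answer: [325, 325, 325, 325, 325, 325, 325, 325, 325, 325, 325]
Key observation: The state at step 26, [325, 325, 325, 325, 325, 325, 325, 325, 325, 325, 325], reappears at step 28: the system is in a cycle of period 2 from step 26 on.  Therefore the state at step 4406 equals the state at step 26 + ((4406 - 26) mod 2) = 26, which is [325, 325, 325, 325, 325, 325, 325, 325, 325, 325, 325].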